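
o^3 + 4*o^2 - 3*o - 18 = (o - 2)*(o + 3)^2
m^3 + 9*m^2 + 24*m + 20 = (m + 2)^2*(m + 5)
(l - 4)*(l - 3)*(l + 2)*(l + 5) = l^4 - 27*l^2 + 14*l + 120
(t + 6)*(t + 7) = t^2 + 13*t + 42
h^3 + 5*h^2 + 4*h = h*(h + 1)*(h + 4)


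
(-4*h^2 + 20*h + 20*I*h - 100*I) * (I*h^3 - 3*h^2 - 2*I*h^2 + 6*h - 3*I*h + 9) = -4*I*h^5 - 8*h^4 + 28*I*h^4 + 56*h^3 - 88*I*h^3 - 56*h^2 + 360*I*h^2 - 120*h - 420*I*h - 900*I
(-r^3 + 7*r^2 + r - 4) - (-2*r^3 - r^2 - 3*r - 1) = r^3 + 8*r^2 + 4*r - 3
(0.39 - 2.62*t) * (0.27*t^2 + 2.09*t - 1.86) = -0.7074*t^3 - 5.3705*t^2 + 5.6883*t - 0.7254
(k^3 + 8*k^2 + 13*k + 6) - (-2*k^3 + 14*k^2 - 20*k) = 3*k^3 - 6*k^2 + 33*k + 6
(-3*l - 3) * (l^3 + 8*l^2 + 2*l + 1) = -3*l^4 - 27*l^3 - 30*l^2 - 9*l - 3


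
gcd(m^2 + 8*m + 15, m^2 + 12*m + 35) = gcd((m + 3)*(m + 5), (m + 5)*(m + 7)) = m + 5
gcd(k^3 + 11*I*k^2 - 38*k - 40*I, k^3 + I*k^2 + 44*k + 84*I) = k + 2*I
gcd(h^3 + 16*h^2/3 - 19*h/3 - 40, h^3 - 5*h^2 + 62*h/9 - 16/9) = h - 8/3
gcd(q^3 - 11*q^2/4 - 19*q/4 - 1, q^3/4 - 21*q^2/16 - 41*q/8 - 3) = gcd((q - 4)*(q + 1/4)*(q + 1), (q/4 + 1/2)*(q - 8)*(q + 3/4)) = 1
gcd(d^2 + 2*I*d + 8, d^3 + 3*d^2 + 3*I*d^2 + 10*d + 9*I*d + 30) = d - 2*I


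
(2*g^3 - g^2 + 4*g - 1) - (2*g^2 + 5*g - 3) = 2*g^3 - 3*g^2 - g + 2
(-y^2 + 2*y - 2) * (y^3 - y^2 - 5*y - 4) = -y^5 + 3*y^4 + y^3 - 4*y^2 + 2*y + 8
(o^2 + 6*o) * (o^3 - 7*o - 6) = o^5 + 6*o^4 - 7*o^3 - 48*o^2 - 36*o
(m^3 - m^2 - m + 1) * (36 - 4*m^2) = -4*m^5 + 4*m^4 + 40*m^3 - 40*m^2 - 36*m + 36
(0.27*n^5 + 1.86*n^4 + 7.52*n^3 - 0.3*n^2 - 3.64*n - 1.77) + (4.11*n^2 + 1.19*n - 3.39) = 0.27*n^5 + 1.86*n^4 + 7.52*n^3 + 3.81*n^2 - 2.45*n - 5.16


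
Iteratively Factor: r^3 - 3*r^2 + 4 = (r - 2)*(r^2 - r - 2) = (r - 2)*(r + 1)*(r - 2)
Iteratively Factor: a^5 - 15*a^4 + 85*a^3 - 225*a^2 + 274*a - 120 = (a - 2)*(a^4 - 13*a^3 + 59*a^2 - 107*a + 60) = (a - 2)*(a - 1)*(a^3 - 12*a^2 + 47*a - 60) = (a - 5)*(a - 2)*(a - 1)*(a^2 - 7*a + 12) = (a - 5)*(a - 4)*(a - 2)*(a - 1)*(a - 3)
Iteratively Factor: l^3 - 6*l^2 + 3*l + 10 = (l + 1)*(l^2 - 7*l + 10) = (l - 5)*(l + 1)*(l - 2)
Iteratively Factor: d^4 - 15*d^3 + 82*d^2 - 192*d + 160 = (d - 2)*(d^3 - 13*d^2 + 56*d - 80) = (d - 4)*(d - 2)*(d^2 - 9*d + 20) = (d - 5)*(d - 4)*(d - 2)*(d - 4)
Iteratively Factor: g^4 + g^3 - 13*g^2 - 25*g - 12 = (g + 3)*(g^3 - 2*g^2 - 7*g - 4) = (g + 1)*(g + 3)*(g^2 - 3*g - 4) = (g - 4)*(g + 1)*(g + 3)*(g + 1)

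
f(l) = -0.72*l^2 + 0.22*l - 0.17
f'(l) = 0.22 - 1.44*l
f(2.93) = -5.71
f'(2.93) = -4.00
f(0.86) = -0.51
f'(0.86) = -1.02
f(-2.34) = -4.63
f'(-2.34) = 3.59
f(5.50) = -20.74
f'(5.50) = -7.70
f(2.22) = -3.23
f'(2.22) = -2.98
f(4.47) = -13.57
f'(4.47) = -6.22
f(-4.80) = -17.81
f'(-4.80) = 7.13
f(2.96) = -5.83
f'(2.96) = -4.04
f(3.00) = -5.99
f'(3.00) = -4.10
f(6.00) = -24.77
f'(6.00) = -8.42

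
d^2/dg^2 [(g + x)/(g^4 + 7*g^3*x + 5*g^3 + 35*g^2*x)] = 2*((g + x)*(4*g^2 + 21*g*x + 15*g + 70*x)^2 - (g^2 + 7*g*x + 5*g + 35*x)*(4*g^3 + 21*g^2*x + 15*g^2 + 70*g*x + (g + x)*(6*g^2 + 21*g*x + 15*g + 35*x)))/(g^4*(g^2 + 7*g*x + 5*g + 35*x)^3)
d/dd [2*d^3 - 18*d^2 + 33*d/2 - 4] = 6*d^2 - 36*d + 33/2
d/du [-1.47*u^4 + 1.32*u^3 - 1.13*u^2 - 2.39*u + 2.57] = -5.88*u^3 + 3.96*u^2 - 2.26*u - 2.39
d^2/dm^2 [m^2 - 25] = 2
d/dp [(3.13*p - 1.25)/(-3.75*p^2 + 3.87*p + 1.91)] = (11.7375*p^2 - 9.375*p + 10.8158)/(14.0625*p^4 - 29.025*p^3 + 0.651900000000001*p^2 + 14.7834*p + 3.6481)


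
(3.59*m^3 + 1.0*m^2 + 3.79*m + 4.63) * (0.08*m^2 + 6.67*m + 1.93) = 0.2872*m^5 + 24.0253*m^4 + 13.9019*m^3 + 27.5797*m^2 + 38.1968*m + 8.9359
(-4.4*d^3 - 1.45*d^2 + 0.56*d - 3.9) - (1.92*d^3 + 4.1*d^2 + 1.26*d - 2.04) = -6.32*d^3 - 5.55*d^2 - 0.7*d - 1.86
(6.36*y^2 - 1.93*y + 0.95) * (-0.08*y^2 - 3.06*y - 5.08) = -0.5088*y^4 - 19.3072*y^3 - 26.479*y^2 + 6.8974*y - 4.826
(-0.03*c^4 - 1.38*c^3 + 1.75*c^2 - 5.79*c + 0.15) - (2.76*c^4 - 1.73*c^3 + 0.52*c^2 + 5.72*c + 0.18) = -2.79*c^4 + 0.35*c^3 + 1.23*c^2 - 11.51*c - 0.03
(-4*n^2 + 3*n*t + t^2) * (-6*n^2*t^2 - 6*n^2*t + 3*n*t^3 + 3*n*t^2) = 24*n^4*t^2 + 24*n^4*t - 30*n^3*t^3 - 30*n^3*t^2 + 3*n^2*t^4 + 3*n^2*t^3 + 3*n*t^5 + 3*n*t^4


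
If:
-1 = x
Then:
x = -1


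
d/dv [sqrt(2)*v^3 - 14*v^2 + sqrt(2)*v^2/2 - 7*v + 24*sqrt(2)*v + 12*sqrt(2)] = 3*sqrt(2)*v^2 - 28*v + sqrt(2)*v - 7 + 24*sqrt(2)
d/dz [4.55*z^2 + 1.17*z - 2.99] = 9.1*z + 1.17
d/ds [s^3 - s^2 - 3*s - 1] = 3*s^2 - 2*s - 3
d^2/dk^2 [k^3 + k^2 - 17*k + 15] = 6*k + 2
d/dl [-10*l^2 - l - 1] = -20*l - 1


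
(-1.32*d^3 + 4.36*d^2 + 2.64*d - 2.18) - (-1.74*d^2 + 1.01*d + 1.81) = -1.32*d^3 + 6.1*d^2 + 1.63*d - 3.99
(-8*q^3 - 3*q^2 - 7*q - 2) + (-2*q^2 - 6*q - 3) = -8*q^3 - 5*q^2 - 13*q - 5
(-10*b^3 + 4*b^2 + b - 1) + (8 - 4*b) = -10*b^3 + 4*b^2 - 3*b + 7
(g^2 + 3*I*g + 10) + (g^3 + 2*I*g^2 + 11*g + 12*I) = g^3 + g^2 + 2*I*g^2 + 11*g + 3*I*g + 10 + 12*I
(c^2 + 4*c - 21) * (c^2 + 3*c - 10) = c^4 + 7*c^3 - 19*c^2 - 103*c + 210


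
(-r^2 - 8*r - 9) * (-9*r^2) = 9*r^4 + 72*r^3 + 81*r^2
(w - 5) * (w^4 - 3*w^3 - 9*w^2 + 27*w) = w^5 - 8*w^4 + 6*w^3 + 72*w^2 - 135*w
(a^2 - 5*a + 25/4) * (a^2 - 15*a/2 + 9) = a^4 - 25*a^3/2 + 211*a^2/4 - 735*a/8 + 225/4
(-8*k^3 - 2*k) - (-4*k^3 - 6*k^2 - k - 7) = -4*k^3 + 6*k^2 - k + 7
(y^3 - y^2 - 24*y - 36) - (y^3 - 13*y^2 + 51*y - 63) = 12*y^2 - 75*y + 27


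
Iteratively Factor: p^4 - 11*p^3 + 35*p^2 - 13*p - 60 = (p + 1)*(p^3 - 12*p^2 + 47*p - 60) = (p - 5)*(p + 1)*(p^2 - 7*p + 12) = (p - 5)*(p - 4)*(p + 1)*(p - 3)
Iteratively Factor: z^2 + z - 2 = (z - 1)*(z + 2)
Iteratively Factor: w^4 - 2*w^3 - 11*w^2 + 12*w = (w + 3)*(w^3 - 5*w^2 + 4*w) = w*(w + 3)*(w^2 - 5*w + 4) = w*(w - 1)*(w + 3)*(w - 4)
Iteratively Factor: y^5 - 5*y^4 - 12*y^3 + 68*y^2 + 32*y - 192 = (y - 4)*(y^4 - y^3 - 16*y^2 + 4*y + 48) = (y - 4)*(y + 2)*(y^3 - 3*y^2 - 10*y + 24) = (y - 4)^2*(y + 2)*(y^2 + y - 6) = (y - 4)^2*(y + 2)*(y + 3)*(y - 2)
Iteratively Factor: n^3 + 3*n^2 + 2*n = (n + 2)*(n^2 + n) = (n + 1)*(n + 2)*(n)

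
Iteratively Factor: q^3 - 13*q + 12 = (q + 4)*(q^2 - 4*q + 3) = (q - 1)*(q + 4)*(q - 3)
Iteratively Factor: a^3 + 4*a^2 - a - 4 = (a + 4)*(a^2 - 1) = (a + 1)*(a + 4)*(a - 1)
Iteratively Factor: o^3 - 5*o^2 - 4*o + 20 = (o + 2)*(o^2 - 7*o + 10) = (o - 5)*(o + 2)*(o - 2)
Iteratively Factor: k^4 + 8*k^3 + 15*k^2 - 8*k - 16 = (k + 4)*(k^3 + 4*k^2 - k - 4) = (k + 1)*(k + 4)*(k^2 + 3*k - 4) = (k - 1)*(k + 1)*(k + 4)*(k + 4)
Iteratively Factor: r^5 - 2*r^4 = (r)*(r^4 - 2*r^3) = r^2*(r^3 - 2*r^2) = r^3*(r^2 - 2*r) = r^4*(r - 2)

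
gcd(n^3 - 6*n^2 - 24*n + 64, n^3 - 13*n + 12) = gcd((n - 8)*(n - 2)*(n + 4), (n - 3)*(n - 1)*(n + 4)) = n + 4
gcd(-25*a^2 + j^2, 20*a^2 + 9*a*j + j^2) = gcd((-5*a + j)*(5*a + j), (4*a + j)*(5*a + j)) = 5*a + j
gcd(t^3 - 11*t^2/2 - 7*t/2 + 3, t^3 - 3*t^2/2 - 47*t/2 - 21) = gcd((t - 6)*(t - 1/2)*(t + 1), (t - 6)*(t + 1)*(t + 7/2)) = t^2 - 5*t - 6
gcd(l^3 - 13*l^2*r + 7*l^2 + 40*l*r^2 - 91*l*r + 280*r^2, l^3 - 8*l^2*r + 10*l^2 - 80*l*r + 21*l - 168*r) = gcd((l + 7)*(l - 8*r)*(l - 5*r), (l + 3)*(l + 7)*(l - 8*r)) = -l^2 + 8*l*r - 7*l + 56*r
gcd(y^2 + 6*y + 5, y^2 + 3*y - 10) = y + 5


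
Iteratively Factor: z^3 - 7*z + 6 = (z - 1)*(z^2 + z - 6) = (z - 1)*(z + 3)*(z - 2)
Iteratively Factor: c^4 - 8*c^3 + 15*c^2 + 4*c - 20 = (c + 1)*(c^3 - 9*c^2 + 24*c - 20) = (c - 2)*(c + 1)*(c^2 - 7*c + 10) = (c - 2)^2*(c + 1)*(c - 5)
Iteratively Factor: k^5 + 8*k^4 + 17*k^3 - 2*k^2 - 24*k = (k + 3)*(k^4 + 5*k^3 + 2*k^2 - 8*k) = (k + 2)*(k + 3)*(k^3 + 3*k^2 - 4*k) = (k + 2)*(k + 3)*(k + 4)*(k^2 - k) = k*(k + 2)*(k + 3)*(k + 4)*(k - 1)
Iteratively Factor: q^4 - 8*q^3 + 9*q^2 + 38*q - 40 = (q - 4)*(q^3 - 4*q^2 - 7*q + 10) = (q - 5)*(q - 4)*(q^2 + q - 2) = (q - 5)*(q - 4)*(q - 1)*(q + 2)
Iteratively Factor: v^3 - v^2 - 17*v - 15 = (v - 5)*(v^2 + 4*v + 3) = (v - 5)*(v + 3)*(v + 1)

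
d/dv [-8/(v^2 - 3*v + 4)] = 8*(2*v - 3)/(v^2 - 3*v + 4)^2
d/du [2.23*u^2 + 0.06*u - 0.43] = 4.46*u + 0.06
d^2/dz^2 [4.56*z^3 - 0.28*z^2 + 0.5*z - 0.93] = 27.36*z - 0.56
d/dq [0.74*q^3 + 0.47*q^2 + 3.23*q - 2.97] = 2.22*q^2 + 0.94*q + 3.23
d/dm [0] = 0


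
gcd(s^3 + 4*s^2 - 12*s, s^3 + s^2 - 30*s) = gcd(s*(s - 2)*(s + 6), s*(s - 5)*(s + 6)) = s^2 + 6*s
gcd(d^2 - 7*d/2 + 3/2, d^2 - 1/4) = d - 1/2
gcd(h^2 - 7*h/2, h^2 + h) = h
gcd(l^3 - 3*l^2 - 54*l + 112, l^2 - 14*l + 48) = l - 8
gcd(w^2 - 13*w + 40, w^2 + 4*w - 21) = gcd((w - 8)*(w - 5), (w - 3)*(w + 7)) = 1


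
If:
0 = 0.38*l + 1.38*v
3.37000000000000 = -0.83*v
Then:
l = 14.75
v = -4.06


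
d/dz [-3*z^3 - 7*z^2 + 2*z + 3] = -9*z^2 - 14*z + 2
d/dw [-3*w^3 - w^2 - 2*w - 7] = -9*w^2 - 2*w - 2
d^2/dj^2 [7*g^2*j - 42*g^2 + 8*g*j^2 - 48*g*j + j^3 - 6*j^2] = 16*g + 6*j - 12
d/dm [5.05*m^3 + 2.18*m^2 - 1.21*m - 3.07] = 15.15*m^2 + 4.36*m - 1.21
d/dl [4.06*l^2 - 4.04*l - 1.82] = 8.12*l - 4.04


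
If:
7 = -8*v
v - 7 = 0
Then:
No Solution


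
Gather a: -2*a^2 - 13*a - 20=-2*a^2 - 13*a - 20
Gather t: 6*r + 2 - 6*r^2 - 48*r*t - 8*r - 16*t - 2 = -6*r^2 - 2*r + t*(-48*r - 16)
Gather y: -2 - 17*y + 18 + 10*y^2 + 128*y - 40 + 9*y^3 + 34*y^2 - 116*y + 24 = 9*y^3 + 44*y^2 - 5*y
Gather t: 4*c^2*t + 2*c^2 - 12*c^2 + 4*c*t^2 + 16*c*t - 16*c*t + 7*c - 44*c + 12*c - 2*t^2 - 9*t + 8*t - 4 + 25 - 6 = -10*c^2 - 25*c + t^2*(4*c - 2) + t*(4*c^2 - 1) + 15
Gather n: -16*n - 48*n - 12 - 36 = -64*n - 48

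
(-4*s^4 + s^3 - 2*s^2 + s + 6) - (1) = -4*s^4 + s^3 - 2*s^2 + s + 5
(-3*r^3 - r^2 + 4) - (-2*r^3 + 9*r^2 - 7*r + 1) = -r^3 - 10*r^2 + 7*r + 3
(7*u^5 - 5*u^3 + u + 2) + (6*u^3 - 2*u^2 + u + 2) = 7*u^5 + u^3 - 2*u^2 + 2*u + 4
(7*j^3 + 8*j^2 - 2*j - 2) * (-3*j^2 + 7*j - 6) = -21*j^5 + 25*j^4 + 20*j^3 - 56*j^2 - 2*j + 12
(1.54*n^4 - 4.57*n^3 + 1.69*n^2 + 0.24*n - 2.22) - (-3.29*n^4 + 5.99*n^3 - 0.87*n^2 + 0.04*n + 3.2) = 4.83*n^4 - 10.56*n^3 + 2.56*n^2 + 0.2*n - 5.42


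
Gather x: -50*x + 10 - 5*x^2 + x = -5*x^2 - 49*x + 10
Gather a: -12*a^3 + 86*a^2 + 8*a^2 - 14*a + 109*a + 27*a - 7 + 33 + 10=-12*a^3 + 94*a^2 + 122*a + 36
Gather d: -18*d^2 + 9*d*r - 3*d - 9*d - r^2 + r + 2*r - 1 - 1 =-18*d^2 + d*(9*r - 12) - r^2 + 3*r - 2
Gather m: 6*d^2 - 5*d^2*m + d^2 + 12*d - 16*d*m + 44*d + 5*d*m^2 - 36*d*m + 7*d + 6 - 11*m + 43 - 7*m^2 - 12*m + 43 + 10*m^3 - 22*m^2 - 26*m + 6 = 7*d^2 + 63*d + 10*m^3 + m^2*(5*d - 29) + m*(-5*d^2 - 52*d - 49) + 98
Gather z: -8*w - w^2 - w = -w^2 - 9*w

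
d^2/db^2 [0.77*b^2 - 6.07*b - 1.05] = 1.54000000000000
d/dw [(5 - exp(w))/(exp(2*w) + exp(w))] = (exp(2*w) - 10*exp(w) - 5)*exp(-w)/(exp(2*w) + 2*exp(w) + 1)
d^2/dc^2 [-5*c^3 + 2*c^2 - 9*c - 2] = 4 - 30*c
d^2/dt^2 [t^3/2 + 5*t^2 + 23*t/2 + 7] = 3*t + 10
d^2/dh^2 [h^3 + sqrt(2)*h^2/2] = 6*h + sqrt(2)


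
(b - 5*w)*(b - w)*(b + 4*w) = b^3 - 2*b^2*w - 19*b*w^2 + 20*w^3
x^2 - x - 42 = (x - 7)*(x + 6)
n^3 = n^3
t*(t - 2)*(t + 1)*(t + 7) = t^4 + 6*t^3 - 9*t^2 - 14*t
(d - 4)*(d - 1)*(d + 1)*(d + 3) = d^4 - d^3 - 13*d^2 + d + 12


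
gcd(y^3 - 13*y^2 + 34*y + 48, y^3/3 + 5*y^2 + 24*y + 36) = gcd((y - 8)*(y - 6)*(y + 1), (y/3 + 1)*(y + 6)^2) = 1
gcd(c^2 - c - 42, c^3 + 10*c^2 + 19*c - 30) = c + 6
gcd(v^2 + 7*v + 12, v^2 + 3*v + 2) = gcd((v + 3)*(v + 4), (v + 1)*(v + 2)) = 1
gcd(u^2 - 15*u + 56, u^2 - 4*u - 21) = u - 7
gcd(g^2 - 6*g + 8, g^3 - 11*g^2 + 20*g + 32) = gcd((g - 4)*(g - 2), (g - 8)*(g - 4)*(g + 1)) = g - 4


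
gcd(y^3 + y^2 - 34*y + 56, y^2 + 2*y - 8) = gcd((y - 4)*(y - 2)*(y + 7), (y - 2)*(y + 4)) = y - 2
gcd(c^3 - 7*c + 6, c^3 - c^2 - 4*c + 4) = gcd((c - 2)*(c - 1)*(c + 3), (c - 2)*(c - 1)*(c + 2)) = c^2 - 3*c + 2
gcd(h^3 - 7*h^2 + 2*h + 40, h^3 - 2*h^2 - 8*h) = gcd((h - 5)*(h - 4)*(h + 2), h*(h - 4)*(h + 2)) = h^2 - 2*h - 8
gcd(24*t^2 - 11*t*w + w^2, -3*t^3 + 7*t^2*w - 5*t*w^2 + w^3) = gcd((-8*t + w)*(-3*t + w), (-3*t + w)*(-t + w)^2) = 3*t - w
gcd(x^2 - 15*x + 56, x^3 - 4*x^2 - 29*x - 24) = x - 8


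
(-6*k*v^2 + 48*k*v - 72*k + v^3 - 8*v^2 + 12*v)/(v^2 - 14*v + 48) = (-6*k*v + 12*k + v^2 - 2*v)/(v - 8)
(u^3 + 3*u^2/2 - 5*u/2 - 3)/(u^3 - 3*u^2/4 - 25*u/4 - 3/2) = 2*(2*u^2 - u - 3)/(4*u^2 - 11*u - 3)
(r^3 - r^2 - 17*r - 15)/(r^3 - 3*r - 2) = (r^2 - 2*r - 15)/(r^2 - r - 2)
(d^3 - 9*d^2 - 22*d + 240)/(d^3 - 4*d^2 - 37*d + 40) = (d - 6)/(d - 1)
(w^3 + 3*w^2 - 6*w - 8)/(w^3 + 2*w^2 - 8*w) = (w + 1)/w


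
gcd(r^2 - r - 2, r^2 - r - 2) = r^2 - r - 2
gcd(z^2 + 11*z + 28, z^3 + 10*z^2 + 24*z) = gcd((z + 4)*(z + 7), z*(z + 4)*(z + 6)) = z + 4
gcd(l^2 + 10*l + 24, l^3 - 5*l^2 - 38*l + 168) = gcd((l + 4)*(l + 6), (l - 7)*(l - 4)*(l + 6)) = l + 6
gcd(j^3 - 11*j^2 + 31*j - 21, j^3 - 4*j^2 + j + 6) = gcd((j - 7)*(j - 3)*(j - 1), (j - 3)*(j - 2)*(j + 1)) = j - 3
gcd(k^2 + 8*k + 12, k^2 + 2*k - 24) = k + 6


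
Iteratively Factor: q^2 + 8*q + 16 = (q + 4)*(q + 4)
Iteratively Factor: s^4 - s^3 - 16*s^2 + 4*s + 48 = (s - 2)*(s^3 + s^2 - 14*s - 24) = (s - 2)*(s + 2)*(s^2 - s - 12) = (s - 2)*(s + 2)*(s + 3)*(s - 4)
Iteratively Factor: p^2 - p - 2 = (p + 1)*(p - 2)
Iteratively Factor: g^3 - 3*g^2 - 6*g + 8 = (g - 1)*(g^2 - 2*g - 8) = (g - 4)*(g - 1)*(g + 2)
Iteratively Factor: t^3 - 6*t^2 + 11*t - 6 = (t - 2)*(t^2 - 4*t + 3) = (t - 3)*(t - 2)*(t - 1)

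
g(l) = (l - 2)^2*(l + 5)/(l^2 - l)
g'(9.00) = 1.15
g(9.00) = 9.53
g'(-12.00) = 1.10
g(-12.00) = -8.79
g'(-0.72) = 37.55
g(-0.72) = 25.57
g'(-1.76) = 6.67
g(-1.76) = 9.43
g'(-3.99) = 2.02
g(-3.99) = 1.82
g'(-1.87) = 5.99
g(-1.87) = 8.73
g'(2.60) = 1.61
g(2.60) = 0.66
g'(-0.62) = 50.74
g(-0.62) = 29.93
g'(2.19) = 0.93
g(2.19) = 0.10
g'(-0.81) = 29.65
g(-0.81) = 22.57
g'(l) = (1 - 2*l)*(l - 2)^2*(l + 5)/(l^2 - l)^2 + (l - 2)^2/(l^2 - l) + (l + 5)*(2*l - 4)/(l^2 - l)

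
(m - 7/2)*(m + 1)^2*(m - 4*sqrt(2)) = m^4 - 4*sqrt(2)*m^3 - 3*m^3/2 - 6*m^2 + 6*sqrt(2)*m^2 - 7*m/2 + 24*sqrt(2)*m + 14*sqrt(2)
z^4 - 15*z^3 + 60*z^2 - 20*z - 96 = (z - 8)*(z - 6)*(z - 2)*(z + 1)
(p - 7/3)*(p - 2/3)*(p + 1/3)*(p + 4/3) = p^4 - 4*p^3/3 - 3*p^2 + 34*p/27 + 56/81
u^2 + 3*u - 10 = (u - 2)*(u + 5)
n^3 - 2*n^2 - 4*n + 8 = (n - 2)^2*(n + 2)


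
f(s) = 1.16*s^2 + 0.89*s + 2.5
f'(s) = 2.32*s + 0.89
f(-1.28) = 3.26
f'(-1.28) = -2.08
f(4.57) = 30.79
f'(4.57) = 11.49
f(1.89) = 8.33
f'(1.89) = 5.27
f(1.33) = 5.74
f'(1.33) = 3.98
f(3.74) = 22.05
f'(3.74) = 9.57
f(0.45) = 3.14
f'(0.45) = 1.93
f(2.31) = 10.75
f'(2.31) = 6.25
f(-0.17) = 2.38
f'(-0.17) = 0.50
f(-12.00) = 158.86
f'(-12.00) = -26.95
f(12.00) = 180.22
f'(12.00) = 28.73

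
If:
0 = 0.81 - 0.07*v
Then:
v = 11.57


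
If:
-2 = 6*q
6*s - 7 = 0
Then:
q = -1/3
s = 7/6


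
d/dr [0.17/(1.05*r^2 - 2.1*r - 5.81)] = 0.357*(1 - r)/(-1.05*r^2 + 2.1*r + 5.81)^2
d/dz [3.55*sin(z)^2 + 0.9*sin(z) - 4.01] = (7.1*sin(z) + 0.9)*cos(z)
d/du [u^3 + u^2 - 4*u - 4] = 3*u^2 + 2*u - 4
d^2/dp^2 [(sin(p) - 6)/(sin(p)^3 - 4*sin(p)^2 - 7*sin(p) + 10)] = 2*(-2*sin(p)^6 + 31*sin(p)^5 - 120*sin(p)^4 + 61*sin(p)^3 + 138*sin(p)^2 + 508*sin(p) + 464)/((sin(p) - 5)^3*(sin(p) - 1)^2*(sin(p) + 2)^3)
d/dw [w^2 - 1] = 2*w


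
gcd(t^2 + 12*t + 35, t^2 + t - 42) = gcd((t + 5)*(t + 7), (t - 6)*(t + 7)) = t + 7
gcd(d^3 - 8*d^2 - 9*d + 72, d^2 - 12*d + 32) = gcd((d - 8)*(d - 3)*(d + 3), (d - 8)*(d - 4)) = d - 8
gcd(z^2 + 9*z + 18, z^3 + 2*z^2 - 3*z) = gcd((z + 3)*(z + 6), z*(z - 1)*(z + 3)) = z + 3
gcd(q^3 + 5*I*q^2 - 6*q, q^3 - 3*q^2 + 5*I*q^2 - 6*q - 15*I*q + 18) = q^2 + 5*I*q - 6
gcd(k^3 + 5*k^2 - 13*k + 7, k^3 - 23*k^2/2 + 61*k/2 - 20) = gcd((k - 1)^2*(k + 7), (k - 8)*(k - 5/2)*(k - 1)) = k - 1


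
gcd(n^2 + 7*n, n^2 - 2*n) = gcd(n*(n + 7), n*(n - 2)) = n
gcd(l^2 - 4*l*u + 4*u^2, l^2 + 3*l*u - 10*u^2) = -l + 2*u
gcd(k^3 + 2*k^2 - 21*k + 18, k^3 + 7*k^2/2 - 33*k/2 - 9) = k^2 + 3*k - 18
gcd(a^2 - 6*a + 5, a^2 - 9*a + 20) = a - 5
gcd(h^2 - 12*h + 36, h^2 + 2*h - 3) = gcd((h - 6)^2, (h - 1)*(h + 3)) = 1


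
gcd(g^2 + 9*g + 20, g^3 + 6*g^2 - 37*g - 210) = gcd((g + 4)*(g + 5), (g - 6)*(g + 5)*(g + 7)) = g + 5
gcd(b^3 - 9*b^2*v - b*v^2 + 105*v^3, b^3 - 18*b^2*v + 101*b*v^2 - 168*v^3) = -b + 7*v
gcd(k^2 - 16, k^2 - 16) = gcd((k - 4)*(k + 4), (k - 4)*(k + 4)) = k^2 - 16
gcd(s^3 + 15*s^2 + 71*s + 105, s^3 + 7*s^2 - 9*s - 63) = s^2 + 10*s + 21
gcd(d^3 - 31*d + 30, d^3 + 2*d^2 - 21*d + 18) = d^2 + 5*d - 6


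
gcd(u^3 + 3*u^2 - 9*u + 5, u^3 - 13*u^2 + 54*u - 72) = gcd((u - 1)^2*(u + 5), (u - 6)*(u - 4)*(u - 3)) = 1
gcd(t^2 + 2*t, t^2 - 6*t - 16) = t + 2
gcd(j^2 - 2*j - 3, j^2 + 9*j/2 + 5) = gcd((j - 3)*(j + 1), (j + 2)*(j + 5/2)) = 1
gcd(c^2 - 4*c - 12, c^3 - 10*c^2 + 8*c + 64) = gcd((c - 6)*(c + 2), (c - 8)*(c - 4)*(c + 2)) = c + 2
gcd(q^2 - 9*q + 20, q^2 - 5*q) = q - 5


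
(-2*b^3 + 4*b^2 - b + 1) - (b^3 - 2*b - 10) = -3*b^3 + 4*b^2 + b + 11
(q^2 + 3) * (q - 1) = q^3 - q^2 + 3*q - 3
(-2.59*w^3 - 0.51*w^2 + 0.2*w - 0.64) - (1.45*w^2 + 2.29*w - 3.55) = -2.59*w^3 - 1.96*w^2 - 2.09*w + 2.91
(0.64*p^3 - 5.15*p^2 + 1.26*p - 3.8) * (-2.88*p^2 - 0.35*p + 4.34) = -1.8432*p^5 + 14.608*p^4 + 0.9513*p^3 - 11.848*p^2 + 6.7984*p - 16.492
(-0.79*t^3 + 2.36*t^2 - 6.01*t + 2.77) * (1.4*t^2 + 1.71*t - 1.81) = -1.106*t^5 + 1.9531*t^4 - 2.9485*t^3 - 10.6707*t^2 + 15.6148*t - 5.0137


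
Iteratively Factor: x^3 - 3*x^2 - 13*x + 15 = (x + 3)*(x^2 - 6*x + 5) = (x - 1)*(x + 3)*(x - 5)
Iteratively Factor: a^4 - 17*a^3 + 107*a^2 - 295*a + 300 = (a - 5)*(a^3 - 12*a^2 + 47*a - 60) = (a - 5)*(a - 4)*(a^2 - 8*a + 15) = (a - 5)*(a - 4)*(a - 3)*(a - 5)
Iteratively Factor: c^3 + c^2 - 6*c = (c)*(c^2 + c - 6) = c*(c + 3)*(c - 2)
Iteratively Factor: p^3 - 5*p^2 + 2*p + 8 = (p + 1)*(p^2 - 6*p + 8) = (p - 4)*(p + 1)*(p - 2)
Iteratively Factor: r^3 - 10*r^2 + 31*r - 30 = (r - 3)*(r^2 - 7*r + 10) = (r - 5)*(r - 3)*(r - 2)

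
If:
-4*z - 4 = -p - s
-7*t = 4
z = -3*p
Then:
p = -z/3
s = 13*z/3 + 4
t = -4/7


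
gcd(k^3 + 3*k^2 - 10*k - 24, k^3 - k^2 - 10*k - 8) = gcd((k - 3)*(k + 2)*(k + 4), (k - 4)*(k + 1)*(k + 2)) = k + 2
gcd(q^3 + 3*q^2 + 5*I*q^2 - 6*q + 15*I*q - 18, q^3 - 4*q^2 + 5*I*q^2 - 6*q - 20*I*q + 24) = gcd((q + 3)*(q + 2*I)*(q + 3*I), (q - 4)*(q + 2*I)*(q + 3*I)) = q^2 + 5*I*q - 6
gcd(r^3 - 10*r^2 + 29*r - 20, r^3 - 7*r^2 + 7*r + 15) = r - 5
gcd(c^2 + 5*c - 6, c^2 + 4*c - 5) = c - 1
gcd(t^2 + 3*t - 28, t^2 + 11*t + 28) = t + 7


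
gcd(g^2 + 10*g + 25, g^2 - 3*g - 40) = g + 5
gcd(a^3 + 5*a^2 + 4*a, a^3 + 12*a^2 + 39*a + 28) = a^2 + 5*a + 4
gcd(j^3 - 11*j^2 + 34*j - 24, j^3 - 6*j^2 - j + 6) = j^2 - 7*j + 6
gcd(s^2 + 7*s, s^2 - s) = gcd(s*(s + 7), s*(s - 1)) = s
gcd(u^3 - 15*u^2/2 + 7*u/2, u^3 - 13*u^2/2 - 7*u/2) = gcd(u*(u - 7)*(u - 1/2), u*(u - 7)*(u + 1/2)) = u^2 - 7*u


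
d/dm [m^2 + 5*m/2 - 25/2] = 2*m + 5/2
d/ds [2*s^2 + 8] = 4*s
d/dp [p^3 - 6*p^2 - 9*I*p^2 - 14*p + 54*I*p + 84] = 3*p^2 - 12*p - 18*I*p - 14 + 54*I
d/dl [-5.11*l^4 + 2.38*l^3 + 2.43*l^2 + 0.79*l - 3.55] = -20.44*l^3 + 7.14*l^2 + 4.86*l + 0.79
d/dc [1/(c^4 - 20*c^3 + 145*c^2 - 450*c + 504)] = 2*(-2*c^3 + 30*c^2 - 145*c + 225)/(c^4 - 20*c^3 + 145*c^2 - 450*c + 504)^2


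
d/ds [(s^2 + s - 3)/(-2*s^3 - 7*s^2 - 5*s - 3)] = 2*(s^4 + 2*s^3 - 8*s^2 - 24*s - 9)/(4*s^6 + 28*s^5 + 69*s^4 + 82*s^3 + 67*s^2 + 30*s + 9)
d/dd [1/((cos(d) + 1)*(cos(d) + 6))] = (2*cos(d) + 7)*sin(d)/((cos(d) + 1)^2*(cos(d) + 6)^2)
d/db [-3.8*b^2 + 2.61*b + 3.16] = 2.61 - 7.6*b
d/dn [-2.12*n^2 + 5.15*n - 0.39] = 5.15 - 4.24*n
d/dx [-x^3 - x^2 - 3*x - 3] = -3*x^2 - 2*x - 3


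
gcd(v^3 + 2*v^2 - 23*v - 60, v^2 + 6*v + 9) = v + 3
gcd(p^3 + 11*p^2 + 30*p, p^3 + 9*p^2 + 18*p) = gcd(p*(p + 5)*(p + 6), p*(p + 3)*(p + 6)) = p^2 + 6*p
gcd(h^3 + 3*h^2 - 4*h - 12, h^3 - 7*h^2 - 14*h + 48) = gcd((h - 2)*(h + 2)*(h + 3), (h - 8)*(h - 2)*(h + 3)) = h^2 + h - 6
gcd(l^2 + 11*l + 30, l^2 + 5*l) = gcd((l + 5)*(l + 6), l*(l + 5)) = l + 5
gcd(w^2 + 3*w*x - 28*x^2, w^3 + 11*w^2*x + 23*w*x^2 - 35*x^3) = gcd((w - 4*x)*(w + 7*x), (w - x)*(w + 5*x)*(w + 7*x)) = w + 7*x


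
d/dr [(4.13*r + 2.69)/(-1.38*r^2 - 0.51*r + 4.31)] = (5.6994*r^2 + 7.4244*r + 19.1722)/(1.9044*r^4 + 1.4076*r^3 - 11.6355*r^2 - 4.3962*r + 18.5761)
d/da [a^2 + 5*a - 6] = 2*a + 5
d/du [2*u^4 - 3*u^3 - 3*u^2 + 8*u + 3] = 8*u^3 - 9*u^2 - 6*u + 8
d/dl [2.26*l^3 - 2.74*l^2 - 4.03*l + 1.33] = 6.78*l^2 - 5.48*l - 4.03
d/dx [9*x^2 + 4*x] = 18*x + 4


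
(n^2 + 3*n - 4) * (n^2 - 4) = n^4 + 3*n^3 - 8*n^2 - 12*n + 16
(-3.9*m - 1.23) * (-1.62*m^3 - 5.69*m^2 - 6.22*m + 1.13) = 6.318*m^4 + 24.1836*m^3 + 31.2567*m^2 + 3.2436*m - 1.3899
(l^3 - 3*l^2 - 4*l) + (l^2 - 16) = l^3 - 2*l^2 - 4*l - 16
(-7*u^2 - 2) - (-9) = 7 - 7*u^2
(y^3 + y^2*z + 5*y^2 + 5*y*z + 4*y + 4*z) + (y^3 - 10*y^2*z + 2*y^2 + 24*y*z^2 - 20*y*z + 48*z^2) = 2*y^3 - 9*y^2*z + 7*y^2 + 24*y*z^2 - 15*y*z + 4*y + 48*z^2 + 4*z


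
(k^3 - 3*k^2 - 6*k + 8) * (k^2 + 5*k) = k^5 + 2*k^4 - 21*k^3 - 22*k^2 + 40*k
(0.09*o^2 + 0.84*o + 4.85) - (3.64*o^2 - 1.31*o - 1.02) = -3.55*o^2 + 2.15*o + 5.87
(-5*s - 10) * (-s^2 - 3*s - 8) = 5*s^3 + 25*s^2 + 70*s + 80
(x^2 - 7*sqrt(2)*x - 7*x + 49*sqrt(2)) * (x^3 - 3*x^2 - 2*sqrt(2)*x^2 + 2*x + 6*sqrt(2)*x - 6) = x^5 - 9*sqrt(2)*x^4 - 10*x^4 + 51*x^3 + 90*sqrt(2)*x^3 - 300*x^2 - 203*sqrt(2)*x^2 + 140*sqrt(2)*x + 630*x - 294*sqrt(2)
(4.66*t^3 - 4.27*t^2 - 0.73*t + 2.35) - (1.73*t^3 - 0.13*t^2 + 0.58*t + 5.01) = 2.93*t^3 - 4.14*t^2 - 1.31*t - 2.66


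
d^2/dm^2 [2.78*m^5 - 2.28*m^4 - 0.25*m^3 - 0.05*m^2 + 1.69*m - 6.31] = 55.6*m^3 - 27.36*m^2 - 1.5*m - 0.1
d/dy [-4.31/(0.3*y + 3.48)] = 1.293/(0.3*y + 3.48)^2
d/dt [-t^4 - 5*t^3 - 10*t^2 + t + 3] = -4*t^3 - 15*t^2 - 20*t + 1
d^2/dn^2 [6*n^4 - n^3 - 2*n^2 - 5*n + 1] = 72*n^2 - 6*n - 4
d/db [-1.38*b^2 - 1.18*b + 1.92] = -2.76*b - 1.18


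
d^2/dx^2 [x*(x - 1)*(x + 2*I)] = 6*x - 2 + 4*I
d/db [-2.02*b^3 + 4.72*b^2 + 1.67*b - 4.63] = -6.06*b^2 + 9.44*b + 1.67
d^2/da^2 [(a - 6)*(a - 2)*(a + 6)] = 6*a - 4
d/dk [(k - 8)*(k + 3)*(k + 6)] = 3*k^2 + 2*k - 54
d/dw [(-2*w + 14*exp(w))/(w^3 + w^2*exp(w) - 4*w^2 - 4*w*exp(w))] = 2*(w*(7*exp(w) - 1)*(w^2 + w*exp(w) - 4*w - 4*exp(w)) - (w - 7*exp(w))*(-w^2*exp(w) - 3*w^2 + 2*w*exp(w) + 8*w + 4*exp(w)))/(w^2*(w^2 + w*exp(w) - 4*w - 4*exp(w))^2)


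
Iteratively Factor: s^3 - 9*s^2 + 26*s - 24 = (s - 2)*(s^2 - 7*s + 12) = (s - 4)*(s - 2)*(s - 3)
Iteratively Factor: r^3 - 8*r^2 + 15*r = (r - 3)*(r^2 - 5*r) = r*(r - 3)*(r - 5)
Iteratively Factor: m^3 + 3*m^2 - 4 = (m + 2)*(m^2 + m - 2) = (m + 2)^2*(m - 1)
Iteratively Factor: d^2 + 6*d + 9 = (d + 3)*(d + 3)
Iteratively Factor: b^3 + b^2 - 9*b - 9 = (b + 1)*(b^2 - 9) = (b + 1)*(b + 3)*(b - 3)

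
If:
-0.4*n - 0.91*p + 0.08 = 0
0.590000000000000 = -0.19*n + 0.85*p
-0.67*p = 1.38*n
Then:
No Solution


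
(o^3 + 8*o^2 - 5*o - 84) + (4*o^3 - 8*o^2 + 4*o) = 5*o^3 - o - 84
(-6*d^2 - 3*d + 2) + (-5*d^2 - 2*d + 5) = -11*d^2 - 5*d + 7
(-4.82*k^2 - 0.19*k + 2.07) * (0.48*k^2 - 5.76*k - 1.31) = -2.3136*k^4 + 27.672*k^3 + 8.4022*k^2 - 11.6743*k - 2.7117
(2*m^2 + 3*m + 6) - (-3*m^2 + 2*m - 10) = 5*m^2 + m + 16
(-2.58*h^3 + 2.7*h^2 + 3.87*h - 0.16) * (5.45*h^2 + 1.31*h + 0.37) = -14.061*h^5 + 11.3352*h^4 + 23.6739*h^3 + 5.1967*h^2 + 1.2223*h - 0.0592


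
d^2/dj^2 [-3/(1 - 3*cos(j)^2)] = 18*(-6*sin(j)^4 + 5*sin(j)^2 + 2)/(3*cos(j)^2 - 1)^3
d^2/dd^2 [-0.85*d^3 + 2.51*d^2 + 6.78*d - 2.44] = 5.02 - 5.1*d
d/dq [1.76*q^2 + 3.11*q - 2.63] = 3.52*q + 3.11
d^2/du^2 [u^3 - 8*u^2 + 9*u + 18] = 6*u - 16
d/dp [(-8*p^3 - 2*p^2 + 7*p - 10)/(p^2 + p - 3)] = (-8*p^4 - 16*p^3 + 63*p^2 + 32*p - 11)/(p^4 + 2*p^3 - 5*p^2 - 6*p + 9)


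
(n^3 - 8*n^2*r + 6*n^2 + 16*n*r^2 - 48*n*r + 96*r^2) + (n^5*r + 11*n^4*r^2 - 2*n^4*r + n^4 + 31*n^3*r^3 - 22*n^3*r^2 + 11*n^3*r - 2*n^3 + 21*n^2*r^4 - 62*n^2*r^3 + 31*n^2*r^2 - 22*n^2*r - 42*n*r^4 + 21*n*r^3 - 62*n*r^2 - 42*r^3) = n^5*r + 11*n^4*r^2 - 2*n^4*r + n^4 + 31*n^3*r^3 - 22*n^3*r^2 + 11*n^3*r - n^3 + 21*n^2*r^4 - 62*n^2*r^3 + 31*n^2*r^2 - 30*n^2*r + 6*n^2 - 42*n*r^4 + 21*n*r^3 - 46*n*r^2 - 48*n*r - 42*r^3 + 96*r^2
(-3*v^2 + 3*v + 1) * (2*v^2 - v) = -6*v^4 + 9*v^3 - v^2 - v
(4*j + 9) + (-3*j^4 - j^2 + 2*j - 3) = -3*j^4 - j^2 + 6*j + 6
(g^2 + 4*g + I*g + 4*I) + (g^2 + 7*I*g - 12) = 2*g^2 + 4*g + 8*I*g - 12 + 4*I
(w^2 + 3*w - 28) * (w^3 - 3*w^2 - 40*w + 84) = w^5 - 77*w^3 + 48*w^2 + 1372*w - 2352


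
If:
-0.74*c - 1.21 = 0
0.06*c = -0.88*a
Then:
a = 0.11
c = -1.64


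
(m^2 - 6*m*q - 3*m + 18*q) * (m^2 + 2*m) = m^4 - 6*m^3*q - m^3 + 6*m^2*q - 6*m^2 + 36*m*q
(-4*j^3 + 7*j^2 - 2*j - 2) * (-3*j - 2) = 12*j^4 - 13*j^3 - 8*j^2 + 10*j + 4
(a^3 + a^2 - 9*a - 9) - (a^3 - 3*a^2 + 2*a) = 4*a^2 - 11*a - 9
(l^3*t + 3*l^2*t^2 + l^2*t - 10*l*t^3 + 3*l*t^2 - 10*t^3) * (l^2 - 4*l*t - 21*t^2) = l^5*t - l^4*t^2 + l^4*t - 43*l^3*t^3 - l^3*t^2 - 23*l^2*t^4 - 43*l^2*t^3 + 210*l*t^5 - 23*l*t^4 + 210*t^5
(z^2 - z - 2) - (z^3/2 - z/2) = -z^3/2 + z^2 - z/2 - 2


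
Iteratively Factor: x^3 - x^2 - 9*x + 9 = (x - 3)*(x^2 + 2*x - 3) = (x - 3)*(x - 1)*(x + 3)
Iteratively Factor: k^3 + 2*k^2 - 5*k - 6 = (k + 3)*(k^2 - k - 2) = (k - 2)*(k + 3)*(k + 1)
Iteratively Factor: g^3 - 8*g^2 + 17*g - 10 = (g - 1)*(g^2 - 7*g + 10) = (g - 2)*(g - 1)*(g - 5)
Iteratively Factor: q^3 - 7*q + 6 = (q - 1)*(q^2 + q - 6) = (q - 2)*(q - 1)*(q + 3)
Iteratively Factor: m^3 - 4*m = (m - 2)*(m^2 + 2*m) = (m - 2)*(m + 2)*(m)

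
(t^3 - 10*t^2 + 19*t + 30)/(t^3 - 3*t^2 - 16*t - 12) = (t - 5)/(t + 2)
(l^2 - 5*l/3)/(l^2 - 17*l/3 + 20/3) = l/(l - 4)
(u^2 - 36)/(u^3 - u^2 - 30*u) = (u + 6)/(u*(u + 5))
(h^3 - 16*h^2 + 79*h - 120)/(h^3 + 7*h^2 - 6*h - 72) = (h^2 - 13*h + 40)/(h^2 + 10*h + 24)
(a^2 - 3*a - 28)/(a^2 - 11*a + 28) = (a + 4)/(a - 4)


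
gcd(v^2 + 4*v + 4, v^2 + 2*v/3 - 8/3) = v + 2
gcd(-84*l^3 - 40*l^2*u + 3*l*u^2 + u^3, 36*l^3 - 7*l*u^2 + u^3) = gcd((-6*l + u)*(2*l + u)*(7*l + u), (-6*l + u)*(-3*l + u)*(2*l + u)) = -12*l^2 - 4*l*u + u^2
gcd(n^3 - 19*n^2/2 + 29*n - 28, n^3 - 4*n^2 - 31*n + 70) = n - 2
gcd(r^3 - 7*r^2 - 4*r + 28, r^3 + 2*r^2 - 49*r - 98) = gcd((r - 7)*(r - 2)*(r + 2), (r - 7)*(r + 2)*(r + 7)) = r^2 - 5*r - 14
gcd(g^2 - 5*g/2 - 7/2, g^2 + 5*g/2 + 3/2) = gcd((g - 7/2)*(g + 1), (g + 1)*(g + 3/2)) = g + 1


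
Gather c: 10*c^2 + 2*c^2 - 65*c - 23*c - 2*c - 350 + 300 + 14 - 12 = 12*c^2 - 90*c - 48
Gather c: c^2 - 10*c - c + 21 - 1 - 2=c^2 - 11*c + 18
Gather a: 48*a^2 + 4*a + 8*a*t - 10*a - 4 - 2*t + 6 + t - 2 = 48*a^2 + a*(8*t - 6) - t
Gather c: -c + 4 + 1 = 5 - c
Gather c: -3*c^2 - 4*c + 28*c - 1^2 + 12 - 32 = -3*c^2 + 24*c - 21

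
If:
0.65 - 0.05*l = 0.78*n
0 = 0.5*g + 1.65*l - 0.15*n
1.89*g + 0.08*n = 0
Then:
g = -0.04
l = 0.09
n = 0.83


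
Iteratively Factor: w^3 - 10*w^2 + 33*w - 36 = (w - 3)*(w^2 - 7*w + 12) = (w - 4)*(w - 3)*(w - 3)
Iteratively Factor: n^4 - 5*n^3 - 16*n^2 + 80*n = (n - 4)*(n^3 - n^2 - 20*n) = (n - 4)*(n + 4)*(n^2 - 5*n) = n*(n - 4)*(n + 4)*(n - 5)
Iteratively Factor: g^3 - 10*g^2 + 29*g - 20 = (g - 5)*(g^2 - 5*g + 4) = (g - 5)*(g - 1)*(g - 4)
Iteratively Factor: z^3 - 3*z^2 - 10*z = (z)*(z^2 - 3*z - 10) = z*(z - 5)*(z + 2)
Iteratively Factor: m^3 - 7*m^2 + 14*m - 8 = (m - 1)*(m^2 - 6*m + 8) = (m - 2)*(m - 1)*(m - 4)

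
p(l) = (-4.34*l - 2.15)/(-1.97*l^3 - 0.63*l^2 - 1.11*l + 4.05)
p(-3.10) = 0.19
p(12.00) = 0.02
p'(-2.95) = 0.11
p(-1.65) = 0.38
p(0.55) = -1.55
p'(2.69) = -0.27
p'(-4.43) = 0.04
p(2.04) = 0.63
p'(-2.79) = 0.12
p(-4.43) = 0.10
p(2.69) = 0.33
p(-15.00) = 0.01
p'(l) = (-4.34*l - 2.15)*(5.91*l^2 + 1.26*l + 1.11)/(-1.97*l^3 - 0.63*l^2 - 1.11*l + 4.05)^2 - 4.34/(-1.97*l^3 - 0.63*l^2 - 1.11*l + 4.05)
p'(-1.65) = 0.11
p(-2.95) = 0.20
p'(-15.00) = 0.00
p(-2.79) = 0.22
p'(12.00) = -0.00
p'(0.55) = -3.39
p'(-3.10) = 0.10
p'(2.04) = -0.76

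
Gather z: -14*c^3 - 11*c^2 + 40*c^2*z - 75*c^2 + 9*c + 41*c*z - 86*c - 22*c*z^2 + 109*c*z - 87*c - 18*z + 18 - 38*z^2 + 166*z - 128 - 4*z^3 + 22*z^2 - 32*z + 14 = -14*c^3 - 86*c^2 - 164*c - 4*z^3 + z^2*(-22*c - 16) + z*(40*c^2 + 150*c + 116) - 96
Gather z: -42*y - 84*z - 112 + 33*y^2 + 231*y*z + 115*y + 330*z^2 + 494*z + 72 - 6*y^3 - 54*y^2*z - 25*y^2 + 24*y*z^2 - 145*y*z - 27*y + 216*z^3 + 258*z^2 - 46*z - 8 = -6*y^3 + 8*y^2 + 46*y + 216*z^3 + z^2*(24*y + 588) + z*(-54*y^2 + 86*y + 364) - 48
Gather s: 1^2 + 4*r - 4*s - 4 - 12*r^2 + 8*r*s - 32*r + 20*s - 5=-12*r^2 - 28*r + s*(8*r + 16) - 8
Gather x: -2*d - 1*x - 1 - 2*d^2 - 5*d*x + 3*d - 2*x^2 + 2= -2*d^2 + d - 2*x^2 + x*(-5*d - 1) + 1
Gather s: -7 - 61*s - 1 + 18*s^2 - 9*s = 18*s^2 - 70*s - 8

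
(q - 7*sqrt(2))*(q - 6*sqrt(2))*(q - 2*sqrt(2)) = q^3 - 15*sqrt(2)*q^2 + 136*q - 168*sqrt(2)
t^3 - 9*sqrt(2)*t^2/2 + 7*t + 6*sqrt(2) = (t - 3*sqrt(2))*(t - 2*sqrt(2))*(t + sqrt(2)/2)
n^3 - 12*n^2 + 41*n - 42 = (n - 7)*(n - 3)*(n - 2)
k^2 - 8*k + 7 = (k - 7)*(k - 1)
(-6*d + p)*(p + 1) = -6*d*p - 6*d + p^2 + p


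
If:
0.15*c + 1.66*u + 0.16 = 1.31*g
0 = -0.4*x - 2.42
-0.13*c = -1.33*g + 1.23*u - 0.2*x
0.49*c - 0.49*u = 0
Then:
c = 2.19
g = 3.15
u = 2.19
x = -6.05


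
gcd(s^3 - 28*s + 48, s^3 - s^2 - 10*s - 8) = s - 4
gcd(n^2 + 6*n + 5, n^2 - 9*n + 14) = 1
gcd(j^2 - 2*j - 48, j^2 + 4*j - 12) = j + 6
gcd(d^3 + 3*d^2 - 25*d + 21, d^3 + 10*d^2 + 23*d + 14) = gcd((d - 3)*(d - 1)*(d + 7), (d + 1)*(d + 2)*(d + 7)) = d + 7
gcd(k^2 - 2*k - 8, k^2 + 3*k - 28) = k - 4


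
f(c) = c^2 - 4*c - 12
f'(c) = 2*c - 4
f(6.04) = 0.32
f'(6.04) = 8.08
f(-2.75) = 6.56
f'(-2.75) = -9.50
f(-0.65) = -8.98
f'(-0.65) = -5.30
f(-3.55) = 14.80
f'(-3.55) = -11.10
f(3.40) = -14.04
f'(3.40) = 2.80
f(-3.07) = 9.70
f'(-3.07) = -10.14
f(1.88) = -15.99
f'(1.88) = -0.24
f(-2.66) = 5.72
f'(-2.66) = -9.32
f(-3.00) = 9.00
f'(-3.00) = -10.00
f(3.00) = -15.00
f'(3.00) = 2.00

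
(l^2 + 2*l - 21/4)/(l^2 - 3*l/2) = (l + 7/2)/l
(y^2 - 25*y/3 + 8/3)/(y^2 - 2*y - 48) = (y - 1/3)/(y + 6)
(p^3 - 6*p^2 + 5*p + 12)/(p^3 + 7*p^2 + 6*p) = (p^2 - 7*p + 12)/(p*(p + 6))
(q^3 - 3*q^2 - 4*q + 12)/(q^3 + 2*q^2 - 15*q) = (q^2 - 4)/(q*(q + 5))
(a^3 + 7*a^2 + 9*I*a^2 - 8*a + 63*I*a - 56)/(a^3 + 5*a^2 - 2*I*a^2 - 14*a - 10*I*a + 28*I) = (a^2 + 9*I*a - 8)/(a^2 - 2*a*(1 + I) + 4*I)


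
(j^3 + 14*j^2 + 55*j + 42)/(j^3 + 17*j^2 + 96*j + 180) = (j^2 + 8*j + 7)/(j^2 + 11*j + 30)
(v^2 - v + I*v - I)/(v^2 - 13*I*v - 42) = (-v^2 + v - I*v + I)/(-v^2 + 13*I*v + 42)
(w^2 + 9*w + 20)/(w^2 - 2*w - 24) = (w + 5)/(w - 6)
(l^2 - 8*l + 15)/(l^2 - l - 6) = (l - 5)/(l + 2)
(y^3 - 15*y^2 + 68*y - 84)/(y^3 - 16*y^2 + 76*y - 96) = (y - 7)/(y - 8)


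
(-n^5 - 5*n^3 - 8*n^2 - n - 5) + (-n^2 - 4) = -n^5 - 5*n^3 - 9*n^2 - n - 9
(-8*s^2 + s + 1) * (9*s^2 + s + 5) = -72*s^4 + s^3 - 30*s^2 + 6*s + 5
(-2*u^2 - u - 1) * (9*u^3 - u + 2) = -18*u^5 - 9*u^4 - 7*u^3 - 3*u^2 - u - 2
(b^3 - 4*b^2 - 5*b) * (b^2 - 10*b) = b^5 - 14*b^4 + 35*b^3 + 50*b^2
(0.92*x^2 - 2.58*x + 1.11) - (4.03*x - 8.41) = 0.92*x^2 - 6.61*x + 9.52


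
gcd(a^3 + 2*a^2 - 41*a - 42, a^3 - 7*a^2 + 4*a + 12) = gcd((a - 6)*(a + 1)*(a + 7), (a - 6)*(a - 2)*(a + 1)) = a^2 - 5*a - 6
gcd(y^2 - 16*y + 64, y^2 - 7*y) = 1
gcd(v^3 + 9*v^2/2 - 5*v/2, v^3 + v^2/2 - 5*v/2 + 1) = v - 1/2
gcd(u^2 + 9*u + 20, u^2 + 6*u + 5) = u + 5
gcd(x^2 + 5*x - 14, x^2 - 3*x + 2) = x - 2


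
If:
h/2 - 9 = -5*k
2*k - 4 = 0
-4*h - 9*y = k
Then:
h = -2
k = 2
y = 2/3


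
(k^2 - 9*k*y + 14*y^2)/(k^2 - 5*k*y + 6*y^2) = (-k + 7*y)/(-k + 3*y)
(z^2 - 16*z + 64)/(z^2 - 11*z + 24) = (z - 8)/(z - 3)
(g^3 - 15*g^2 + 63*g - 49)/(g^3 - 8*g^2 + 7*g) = (g - 7)/g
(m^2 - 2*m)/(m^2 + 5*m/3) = 3*(m - 2)/(3*m + 5)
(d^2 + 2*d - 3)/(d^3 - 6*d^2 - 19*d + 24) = 1/(d - 8)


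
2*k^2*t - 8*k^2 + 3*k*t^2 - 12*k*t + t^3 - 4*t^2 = (k + t)*(2*k + t)*(t - 4)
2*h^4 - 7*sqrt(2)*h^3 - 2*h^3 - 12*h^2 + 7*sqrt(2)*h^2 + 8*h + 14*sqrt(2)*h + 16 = (h - 2)*(h - 4*sqrt(2))*(sqrt(2)*h + 1)*(sqrt(2)*h + sqrt(2))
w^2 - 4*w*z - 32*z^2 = (w - 8*z)*(w + 4*z)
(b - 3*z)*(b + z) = b^2 - 2*b*z - 3*z^2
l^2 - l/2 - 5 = (l - 5/2)*(l + 2)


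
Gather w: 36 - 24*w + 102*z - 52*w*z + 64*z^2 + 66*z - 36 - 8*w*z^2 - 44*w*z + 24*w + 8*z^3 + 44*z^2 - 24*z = w*(-8*z^2 - 96*z) + 8*z^3 + 108*z^2 + 144*z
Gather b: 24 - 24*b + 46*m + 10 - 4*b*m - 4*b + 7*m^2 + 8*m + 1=b*(-4*m - 28) + 7*m^2 + 54*m + 35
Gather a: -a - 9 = -a - 9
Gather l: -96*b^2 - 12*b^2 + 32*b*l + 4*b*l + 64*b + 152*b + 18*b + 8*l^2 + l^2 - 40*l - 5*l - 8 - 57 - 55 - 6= -108*b^2 + 234*b + 9*l^2 + l*(36*b - 45) - 126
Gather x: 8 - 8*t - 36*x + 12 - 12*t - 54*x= -20*t - 90*x + 20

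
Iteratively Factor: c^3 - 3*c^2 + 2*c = (c - 2)*(c^2 - c) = c*(c - 2)*(c - 1)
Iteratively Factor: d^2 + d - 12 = (d + 4)*(d - 3)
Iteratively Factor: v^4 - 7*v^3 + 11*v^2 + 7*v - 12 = (v + 1)*(v^3 - 8*v^2 + 19*v - 12) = (v - 1)*(v + 1)*(v^2 - 7*v + 12) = (v - 3)*(v - 1)*(v + 1)*(v - 4)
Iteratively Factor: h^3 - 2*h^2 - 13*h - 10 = (h - 5)*(h^2 + 3*h + 2) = (h - 5)*(h + 2)*(h + 1)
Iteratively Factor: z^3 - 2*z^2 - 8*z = (z)*(z^2 - 2*z - 8) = z*(z - 4)*(z + 2)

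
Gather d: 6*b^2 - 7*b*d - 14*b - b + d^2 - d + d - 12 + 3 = 6*b^2 - 7*b*d - 15*b + d^2 - 9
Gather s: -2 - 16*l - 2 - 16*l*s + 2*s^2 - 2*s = -16*l + 2*s^2 + s*(-16*l - 2) - 4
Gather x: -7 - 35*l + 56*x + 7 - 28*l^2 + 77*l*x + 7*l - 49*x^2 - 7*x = -28*l^2 - 28*l - 49*x^2 + x*(77*l + 49)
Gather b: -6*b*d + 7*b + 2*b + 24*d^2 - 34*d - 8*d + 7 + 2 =b*(9 - 6*d) + 24*d^2 - 42*d + 9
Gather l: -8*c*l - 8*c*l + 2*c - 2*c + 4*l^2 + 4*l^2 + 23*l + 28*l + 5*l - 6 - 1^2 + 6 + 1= 8*l^2 + l*(56 - 16*c)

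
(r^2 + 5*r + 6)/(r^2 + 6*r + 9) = (r + 2)/(r + 3)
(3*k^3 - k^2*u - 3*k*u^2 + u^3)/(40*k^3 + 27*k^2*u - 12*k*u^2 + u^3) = (3*k^2 - 4*k*u + u^2)/(40*k^2 - 13*k*u + u^2)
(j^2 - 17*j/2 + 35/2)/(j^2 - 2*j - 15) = (j - 7/2)/(j + 3)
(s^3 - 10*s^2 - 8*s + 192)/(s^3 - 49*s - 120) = (s^2 - 2*s - 24)/(s^2 + 8*s + 15)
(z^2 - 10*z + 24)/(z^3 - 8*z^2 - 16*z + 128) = (z - 6)/(z^2 - 4*z - 32)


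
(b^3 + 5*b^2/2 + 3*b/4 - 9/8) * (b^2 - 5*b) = b^5 - 5*b^4/2 - 47*b^3/4 - 39*b^2/8 + 45*b/8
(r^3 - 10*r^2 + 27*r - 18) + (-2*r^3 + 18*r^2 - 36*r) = -r^3 + 8*r^2 - 9*r - 18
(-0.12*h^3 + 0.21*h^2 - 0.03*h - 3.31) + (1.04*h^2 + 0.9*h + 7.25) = -0.12*h^3 + 1.25*h^2 + 0.87*h + 3.94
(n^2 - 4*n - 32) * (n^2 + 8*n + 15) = n^4 + 4*n^3 - 49*n^2 - 316*n - 480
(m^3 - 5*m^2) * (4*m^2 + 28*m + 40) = 4*m^5 + 8*m^4 - 100*m^3 - 200*m^2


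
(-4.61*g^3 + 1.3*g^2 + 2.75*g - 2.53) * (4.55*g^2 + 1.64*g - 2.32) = -20.9755*g^5 - 1.6454*g^4 + 25.3397*g^3 - 10.0175*g^2 - 10.5292*g + 5.8696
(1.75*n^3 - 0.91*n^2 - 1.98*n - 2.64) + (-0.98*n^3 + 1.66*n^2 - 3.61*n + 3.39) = 0.77*n^3 + 0.75*n^2 - 5.59*n + 0.75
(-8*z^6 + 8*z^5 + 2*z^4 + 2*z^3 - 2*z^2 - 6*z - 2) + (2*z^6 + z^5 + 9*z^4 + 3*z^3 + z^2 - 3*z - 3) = -6*z^6 + 9*z^5 + 11*z^4 + 5*z^3 - z^2 - 9*z - 5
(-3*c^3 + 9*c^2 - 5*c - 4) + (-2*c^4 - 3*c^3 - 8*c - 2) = -2*c^4 - 6*c^3 + 9*c^2 - 13*c - 6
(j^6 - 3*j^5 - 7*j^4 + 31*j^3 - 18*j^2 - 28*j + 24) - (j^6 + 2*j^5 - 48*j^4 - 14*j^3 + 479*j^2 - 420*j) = -5*j^5 + 41*j^4 + 45*j^3 - 497*j^2 + 392*j + 24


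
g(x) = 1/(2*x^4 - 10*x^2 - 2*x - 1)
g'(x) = (-8*x^3 + 20*x + 2)/(2*x^4 - 10*x^2 - 2*x - 1)^2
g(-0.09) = -1.11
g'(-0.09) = 0.25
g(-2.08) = -0.37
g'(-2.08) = 4.55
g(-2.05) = -0.28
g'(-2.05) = 2.30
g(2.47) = 0.13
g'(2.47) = -1.23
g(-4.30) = 0.00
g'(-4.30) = 0.00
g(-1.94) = -0.16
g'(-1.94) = 0.52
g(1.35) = -0.07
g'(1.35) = 0.04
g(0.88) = -0.11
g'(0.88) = 0.16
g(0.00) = -1.00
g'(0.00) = 2.00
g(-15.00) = 0.00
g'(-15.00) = 0.00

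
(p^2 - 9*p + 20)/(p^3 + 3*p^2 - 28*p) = (p - 5)/(p*(p + 7))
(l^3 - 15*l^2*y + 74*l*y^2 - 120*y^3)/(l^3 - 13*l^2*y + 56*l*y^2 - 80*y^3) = (-l + 6*y)/(-l + 4*y)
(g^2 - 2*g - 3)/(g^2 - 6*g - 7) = (g - 3)/(g - 7)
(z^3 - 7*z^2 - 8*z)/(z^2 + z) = z - 8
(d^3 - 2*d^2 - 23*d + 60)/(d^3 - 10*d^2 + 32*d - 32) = (d^2 + 2*d - 15)/(d^2 - 6*d + 8)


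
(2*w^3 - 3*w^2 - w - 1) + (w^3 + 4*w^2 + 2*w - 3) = 3*w^3 + w^2 + w - 4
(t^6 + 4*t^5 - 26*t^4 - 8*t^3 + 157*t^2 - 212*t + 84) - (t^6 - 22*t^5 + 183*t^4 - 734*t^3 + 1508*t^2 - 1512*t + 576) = 26*t^5 - 209*t^4 + 726*t^3 - 1351*t^2 + 1300*t - 492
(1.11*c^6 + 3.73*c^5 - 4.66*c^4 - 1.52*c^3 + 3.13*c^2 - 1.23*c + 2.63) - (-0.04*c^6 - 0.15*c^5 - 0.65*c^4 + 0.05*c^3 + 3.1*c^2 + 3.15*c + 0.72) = 1.15*c^6 + 3.88*c^5 - 4.01*c^4 - 1.57*c^3 + 0.0299999999999998*c^2 - 4.38*c + 1.91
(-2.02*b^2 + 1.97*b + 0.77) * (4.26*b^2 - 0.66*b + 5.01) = -8.6052*b^4 + 9.7254*b^3 - 8.1402*b^2 + 9.3615*b + 3.8577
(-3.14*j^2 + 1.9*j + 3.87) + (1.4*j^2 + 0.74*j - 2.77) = -1.74*j^2 + 2.64*j + 1.1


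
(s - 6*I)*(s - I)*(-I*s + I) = -I*s^3 - 7*s^2 + I*s^2 + 7*s + 6*I*s - 6*I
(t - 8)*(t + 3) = t^2 - 5*t - 24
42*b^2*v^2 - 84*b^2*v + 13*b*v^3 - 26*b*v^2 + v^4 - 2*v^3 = v*(6*b + v)*(7*b + v)*(v - 2)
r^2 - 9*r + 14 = (r - 7)*(r - 2)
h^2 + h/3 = h*(h + 1/3)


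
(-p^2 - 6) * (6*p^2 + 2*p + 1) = -6*p^4 - 2*p^3 - 37*p^2 - 12*p - 6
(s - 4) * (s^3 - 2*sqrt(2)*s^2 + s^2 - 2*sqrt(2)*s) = s^4 - 3*s^3 - 2*sqrt(2)*s^3 - 4*s^2 + 6*sqrt(2)*s^2 + 8*sqrt(2)*s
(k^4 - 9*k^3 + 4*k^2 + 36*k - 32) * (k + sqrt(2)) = k^5 - 9*k^4 + sqrt(2)*k^4 - 9*sqrt(2)*k^3 + 4*k^3 + 4*sqrt(2)*k^2 + 36*k^2 - 32*k + 36*sqrt(2)*k - 32*sqrt(2)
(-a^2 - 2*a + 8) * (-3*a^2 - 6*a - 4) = 3*a^4 + 12*a^3 - 8*a^2 - 40*a - 32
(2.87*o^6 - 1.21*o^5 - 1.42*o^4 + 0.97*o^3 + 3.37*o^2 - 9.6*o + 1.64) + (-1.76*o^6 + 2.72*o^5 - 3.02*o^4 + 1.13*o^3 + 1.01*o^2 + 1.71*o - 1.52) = 1.11*o^6 + 1.51*o^5 - 4.44*o^4 + 2.1*o^3 + 4.38*o^2 - 7.89*o + 0.12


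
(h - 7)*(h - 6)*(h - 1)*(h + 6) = h^4 - 8*h^3 - 29*h^2 + 288*h - 252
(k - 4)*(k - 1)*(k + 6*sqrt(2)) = k^3 - 5*k^2 + 6*sqrt(2)*k^2 - 30*sqrt(2)*k + 4*k + 24*sqrt(2)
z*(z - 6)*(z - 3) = z^3 - 9*z^2 + 18*z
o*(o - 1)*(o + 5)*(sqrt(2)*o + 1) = sqrt(2)*o^4 + o^3 + 4*sqrt(2)*o^3 - 5*sqrt(2)*o^2 + 4*o^2 - 5*o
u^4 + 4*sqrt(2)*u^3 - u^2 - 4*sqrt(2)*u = u*(u - 1)*(u + 1)*(u + 4*sqrt(2))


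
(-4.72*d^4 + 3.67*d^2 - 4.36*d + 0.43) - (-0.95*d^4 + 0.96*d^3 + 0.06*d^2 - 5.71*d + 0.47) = -3.77*d^4 - 0.96*d^3 + 3.61*d^2 + 1.35*d - 0.04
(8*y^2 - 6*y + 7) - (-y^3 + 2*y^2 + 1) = y^3 + 6*y^2 - 6*y + 6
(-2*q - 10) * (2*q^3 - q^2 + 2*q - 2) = -4*q^4 - 18*q^3 + 6*q^2 - 16*q + 20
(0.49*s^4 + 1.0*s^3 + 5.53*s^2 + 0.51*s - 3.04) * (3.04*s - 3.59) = 1.4896*s^5 + 1.2809*s^4 + 13.2212*s^3 - 18.3023*s^2 - 11.0725*s + 10.9136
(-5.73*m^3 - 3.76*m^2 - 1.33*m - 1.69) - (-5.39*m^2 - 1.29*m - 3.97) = -5.73*m^3 + 1.63*m^2 - 0.04*m + 2.28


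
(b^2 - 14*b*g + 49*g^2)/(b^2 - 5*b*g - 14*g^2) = (b - 7*g)/(b + 2*g)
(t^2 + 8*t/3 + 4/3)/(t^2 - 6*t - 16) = (t + 2/3)/(t - 8)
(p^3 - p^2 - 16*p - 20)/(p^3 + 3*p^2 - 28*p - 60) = (p + 2)/(p + 6)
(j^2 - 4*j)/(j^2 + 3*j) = (j - 4)/(j + 3)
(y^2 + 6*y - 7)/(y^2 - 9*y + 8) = (y + 7)/(y - 8)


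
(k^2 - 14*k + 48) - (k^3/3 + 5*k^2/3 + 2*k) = -k^3/3 - 2*k^2/3 - 16*k + 48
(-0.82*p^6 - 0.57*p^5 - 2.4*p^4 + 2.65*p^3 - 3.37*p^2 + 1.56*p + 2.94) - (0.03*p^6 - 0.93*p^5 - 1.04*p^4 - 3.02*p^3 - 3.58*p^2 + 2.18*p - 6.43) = -0.85*p^6 + 0.36*p^5 - 1.36*p^4 + 5.67*p^3 + 0.21*p^2 - 0.62*p + 9.37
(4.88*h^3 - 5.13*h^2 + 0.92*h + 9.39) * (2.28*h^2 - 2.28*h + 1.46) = 11.1264*h^5 - 22.8228*h^4 + 20.9188*h^3 + 11.8218*h^2 - 20.066*h + 13.7094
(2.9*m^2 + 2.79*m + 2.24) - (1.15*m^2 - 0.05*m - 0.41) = 1.75*m^2 + 2.84*m + 2.65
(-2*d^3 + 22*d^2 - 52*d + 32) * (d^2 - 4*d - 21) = -2*d^5 + 30*d^4 - 98*d^3 - 222*d^2 + 964*d - 672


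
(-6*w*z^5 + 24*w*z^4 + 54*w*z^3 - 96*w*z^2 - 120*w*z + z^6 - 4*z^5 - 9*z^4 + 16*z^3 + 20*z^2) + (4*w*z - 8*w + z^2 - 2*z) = -6*w*z^5 + 24*w*z^4 + 54*w*z^3 - 96*w*z^2 - 116*w*z - 8*w + z^6 - 4*z^5 - 9*z^4 + 16*z^3 + 21*z^2 - 2*z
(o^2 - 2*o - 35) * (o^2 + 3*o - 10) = o^4 + o^3 - 51*o^2 - 85*o + 350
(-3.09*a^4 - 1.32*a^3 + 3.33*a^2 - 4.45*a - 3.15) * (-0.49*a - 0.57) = 1.5141*a^5 + 2.4081*a^4 - 0.8793*a^3 + 0.2824*a^2 + 4.08*a + 1.7955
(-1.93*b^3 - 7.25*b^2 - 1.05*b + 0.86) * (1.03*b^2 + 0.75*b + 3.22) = -1.9879*b^5 - 8.915*b^4 - 12.7336*b^3 - 23.2467*b^2 - 2.736*b + 2.7692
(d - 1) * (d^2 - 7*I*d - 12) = d^3 - d^2 - 7*I*d^2 - 12*d + 7*I*d + 12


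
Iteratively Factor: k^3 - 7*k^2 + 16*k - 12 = (k - 3)*(k^2 - 4*k + 4) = (k - 3)*(k - 2)*(k - 2)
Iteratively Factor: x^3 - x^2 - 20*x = (x)*(x^2 - x - 20) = x*(x + 4)*(x - 5)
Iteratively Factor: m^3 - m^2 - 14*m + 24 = (m - 3)*(m^2 + 2*m - 8) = (m - 3)*(m + 4)*(m - 2)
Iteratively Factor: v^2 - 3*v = (v)*(v - 3)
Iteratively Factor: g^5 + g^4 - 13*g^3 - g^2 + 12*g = (g + 4)*(g^4 - 3*g^3 - g^2 + 3*g) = g*(g + 4)*(g^3 - 3*g^2 - g + 3) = g*(g - 1)*(g + 4)*(g^2 - 2*g - 3) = g*(g - 1)*(g + 1)*(g + 4)*(g - 3)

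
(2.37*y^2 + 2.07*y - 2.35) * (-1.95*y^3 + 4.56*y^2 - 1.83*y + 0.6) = -4.6215*y^5 + 6.7707*y^4 + 9.6846*y^3 - 13.0821*y^2 + 5.5425*y - 1.41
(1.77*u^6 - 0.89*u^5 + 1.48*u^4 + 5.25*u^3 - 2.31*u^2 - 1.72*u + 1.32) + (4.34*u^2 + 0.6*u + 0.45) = 1.77*u^6 - 0.89*u^5 + 1.48*u^4 + 5.25*u^3 + 2.03*u^2 - 1.12*u + 1.77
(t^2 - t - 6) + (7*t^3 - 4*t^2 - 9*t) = 7*t^3 - 3*t^2 - 10*t - 6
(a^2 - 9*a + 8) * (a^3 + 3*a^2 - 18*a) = a^5 - 6*a^4 - 37*a^3 + 186*a^2 - 144*a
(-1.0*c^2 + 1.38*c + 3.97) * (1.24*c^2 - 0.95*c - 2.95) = -1.24*c^4 + 2.6612*c^3 + 6.5618*c^2 - 7.8425*c - 11.7115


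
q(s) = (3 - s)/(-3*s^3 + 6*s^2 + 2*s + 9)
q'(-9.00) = 0.00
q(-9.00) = 0.00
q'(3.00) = 0.08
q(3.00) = 0.00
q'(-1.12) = 0.22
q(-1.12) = 0.22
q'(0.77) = -0.16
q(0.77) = 0.18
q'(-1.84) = 0.10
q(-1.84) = 0.11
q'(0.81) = -0.15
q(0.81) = 0.17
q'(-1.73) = 0.12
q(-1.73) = 0.12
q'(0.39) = -0.22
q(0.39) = 0.25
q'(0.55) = -0.20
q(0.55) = 0.21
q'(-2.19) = 0.07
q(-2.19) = 0.08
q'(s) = (3 - s)*(9*s^2 - 12*s - 2)/(-3*s^3 + 6*s^2 + 2*s + 9)^2 - 1/(-3*s^3 + 6*s^2 + 2*s + 9)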